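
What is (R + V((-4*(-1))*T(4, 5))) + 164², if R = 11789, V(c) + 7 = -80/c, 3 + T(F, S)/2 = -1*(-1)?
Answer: 38683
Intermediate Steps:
T(F, S) = -4 (T(F, S) = -6 + 2*(-1*(-1)) = -6 + 2*1 = -6 + 2 = -4)
V(c) = -7 - 80/c
(R + V((-4*(-1))*T(4, 5))) + 164² = (11789 + (-7 - 80/(-4*(-1)*(-4)))) + 164² = (11789 + (-7 - 80/(4*(-4)))) + 26896 = (11789 + (-7 - 80/(-16))) + 26896 = (11789 + (-7 - 80*(-1/16))) + 26896 = (11789 + (-7 + 5)) + 26896 = (11789 - 2) + 26896 = 11787 + 26896 = 38683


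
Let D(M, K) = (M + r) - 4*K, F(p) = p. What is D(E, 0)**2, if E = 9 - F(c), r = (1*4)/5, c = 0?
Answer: 2401/25 ≈ 96.040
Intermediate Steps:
r = 4/5 (r = 4*(1/5) = 4/5 ≈ 0.80000)
E = 9 (E = 9 - 1*0 = 9 + 0 = 9)
D(M, K) = 4/5 + M - 4*K (D(M, K) = (M + 4/5) - 4*K = (4/5 + M) - 4*K = 4/5 + M - 4*K)
D(E, 0)**2 = (4/5 + 9 - 4*0)**2 = (4/5 + 9 + 0)**2 = (49/5)**2 = 2401/25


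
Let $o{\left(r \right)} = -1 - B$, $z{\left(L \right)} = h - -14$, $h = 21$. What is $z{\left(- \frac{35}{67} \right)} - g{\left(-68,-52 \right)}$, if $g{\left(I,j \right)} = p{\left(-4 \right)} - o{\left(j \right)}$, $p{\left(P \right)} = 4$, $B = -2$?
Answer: $32$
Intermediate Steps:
$z{\left(L \right)} = 35$ ($z{\left(L \right)} = 21 - -14 = 21 + 14 = 35$)
$o{\left(r \right)} = 1$ ($o{\left(r \right)} = -1 - -2 = -1 + 2 = 1$)
$g{\left(I,j \right)} = 3$ ($g{\left(I,j \right)} = 4 - 1 = 3$)
$z{\left(- \frac{35}{67} \right)} - g{\left(-68,-52 \right)} = 35 - 3 = 32$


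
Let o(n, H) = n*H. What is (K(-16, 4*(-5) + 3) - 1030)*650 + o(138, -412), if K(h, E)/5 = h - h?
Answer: -726356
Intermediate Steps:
o(n, H) = H*n
K(h, E) = 0 (K(h, E) = 5*(h - h) = 5*0 = 0)
(K(-16, 4*(-5) + 3) - 1030)*650 + o(138, -412) = (0 - 1030)*650 - 412*138 = -1030*650 - 56856 = -669500 - 56856 = -726356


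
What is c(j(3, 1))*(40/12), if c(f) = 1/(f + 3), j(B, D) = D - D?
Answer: 10/9 ≈ 1.1111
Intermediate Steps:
j(B, D) = 0
c(f) = 1/(3 + f)
c(j(3, 1))*(40/12) = (40/12)/(3 + 0) = (40*(1/12))/3 = (⅓)*(10/3) = 10/9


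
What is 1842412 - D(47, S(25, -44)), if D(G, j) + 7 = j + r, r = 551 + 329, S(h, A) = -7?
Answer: 1841546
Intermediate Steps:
r = 880
D(G, j) = 873 + j (D(G, j) = -7 + (j + 880) = -7 + (880 + j) = 873 + j)
1842412 - D(47, S(25, -44)) = 1842412 - (873 - 7) = 1842412 - 1*866 = 1842412 - 866 = 1841546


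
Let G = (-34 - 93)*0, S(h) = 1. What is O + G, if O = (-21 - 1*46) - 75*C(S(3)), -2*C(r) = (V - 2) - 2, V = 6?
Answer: 8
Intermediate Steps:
C(r) = -1 (C(r) = -((6 - 2) - 2)/2 = -(4 - 2)/2 = -1/2*2 = -1)
G = 0 (G = -127*0 = 0)
O = 8 (O = (-21 - 1*46) - 75*(-1) = (-21 - 46) + 75 = -67 + 75 = 8)
O + G = 8 + 0 = 8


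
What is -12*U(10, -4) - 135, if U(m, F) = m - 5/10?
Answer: -249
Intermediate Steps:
U(m, F) = -1/2 + m (U(m, F) = m - 5*1/10 = m - 1/2 = -1/2 + m)
-12*U(10, -4) - 135 = -12*(-1/2 + 10) - 135 = -12*19/2 - 135 = -114 - 135 = -249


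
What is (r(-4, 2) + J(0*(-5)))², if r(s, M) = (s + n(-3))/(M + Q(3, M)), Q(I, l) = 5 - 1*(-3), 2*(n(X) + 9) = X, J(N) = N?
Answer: 841/400 ≈ 2.1025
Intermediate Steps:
n(X) = -9 + X/2
Q(I, l) = 8 (Q(I, l) = 5 + 3 = 8)
r(s, M) = (-21/2 + s)/(8 + M) (r(s, M) = (s + (-9 + (½)*(-3)))/(M + 8) = (s + (-9 - 3/2))/(8 + M) = (s - 21/2)/(8 + M) = (-21/2 + s)/(8 + M))
(r(-4, 2) + J(0*(-5)))² = ((-21/2 - 4)/(8 + 2) + 0*(-5))² = (-29/2/10 + 0)² = ((⅒)*(-29/2) + 0)² = (-29/20 + 0)² = (-29/20)² = 841/400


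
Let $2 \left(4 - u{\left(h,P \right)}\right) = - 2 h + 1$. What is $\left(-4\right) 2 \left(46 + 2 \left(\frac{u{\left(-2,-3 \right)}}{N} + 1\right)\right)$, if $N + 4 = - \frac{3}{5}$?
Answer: $- \frac{8712}{23} \approx -378.78$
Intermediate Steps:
$u{\left(h,P \right)} = \frac{7}{2} + h$ ($u{\left(h,P \right)} = 4 - \frac{- 2 h + 1}{2} = 4 - \frac{1 - 2 h}{2} = 4 + \left(- \frac{1}{2} + h\right) = \frac{7}{2} + h$)
$N = - \frac{23}{5}$ ($N = -4 - \frac{3}{5} = - \frac{23}{5} \approx -4.6$)
$\left(-4\right) 2 \left(46 + 2 \left(\frac{u{\left(-2,-3 \right)}}{N} + 1\right)\right) = \left(-4\right) 2 \left(46 + 2 \left(\frac{\frac{7}{2} - 2}{- \frac{23}{5}} + 1\right)\right) = - 8 \left(46 + 2 \left(\frac{3}{2} \left(- \frac{5}{23}\right) + 1\right)\right) = - 8 \left(46 + 2 \left(- \frac{15}{46} + 1\right)\right) = - 8 \left(46 + 2 \cdot \frac{31}{46}\right) = - 8 \left(46 + \frac{31}{23}\right) = \left(-8\right) \frac{1089}{23} = - \frac{8712}{23}$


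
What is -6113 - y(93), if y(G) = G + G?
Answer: -6299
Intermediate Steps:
y(G) = 2*G
-6113 - y(93) = -6113 - 2*93 = -6113 - 1*186 = -6113 - 186 = -6299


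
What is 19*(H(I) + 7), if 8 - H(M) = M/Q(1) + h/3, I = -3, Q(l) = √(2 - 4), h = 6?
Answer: 247 - 57*I*√2/2 ≈ 247.0 - 40.305*I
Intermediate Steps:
Q(l) = I*√2 (Q(l) = √(-2) = I*√2)
H(M) = 6 + I*M*√2/2 (H(M) = 8 - (M/((I*√2)) + 6/3) = 8 - (M*(-I*√2/2) + 6*(⅓)) = 8 - (-I*M*√2/2 + 2) = 8 - (2 - I*M*√2/2) = 8 + (-2 + I*M*√2/2) = 6 + I*M*√2/2)
19*(H(I) + 7) = 19*((6 + (½)*I*(-3)*√2) + 7) = 19*((6 - 3*I*√2/2) + 7) = 19*(13 - 3*I*√2/2) = 247 - 57*I*√2/2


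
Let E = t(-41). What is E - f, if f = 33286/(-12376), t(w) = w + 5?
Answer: -12125/364 ≈ -33.310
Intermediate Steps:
t(w) = 5 + w
E = -36 (E = 5 - 41 = -36)
f = -979/364 (f = 33286*(-1/12376) = -979/364 ≈ -2.6896)
E - f = -36 - 1*(-979/364) = -36 + 979/364 = -12125/364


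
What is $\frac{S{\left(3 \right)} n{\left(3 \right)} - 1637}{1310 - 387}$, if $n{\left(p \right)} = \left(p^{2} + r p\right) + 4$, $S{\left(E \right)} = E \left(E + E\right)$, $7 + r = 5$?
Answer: $- \frac{1511}{923} \approx -1.6371$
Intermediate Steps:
$r = -2$ ($r = -7 + 5 = -2$)
$S{\left(E \right)} = 2 E^{2}$ ($S{\left(E \right)} = E 2 E = 2 E^{2}$)
$n{\left(p \right)} = 4 + p^{2} - 2 p$ ($n{\left(p \right)} = \left(p^{2} - 2 p\right) + 4 = 4 + p^{2} - 2 p$)
$\frac{S{\left(3 \right)} n{\left(3 \right)} - 1637}{1310 - 387} = \frac{2 \cdot 3^{2} \left(4 + 3^{2} - 6\right) - 1637}{1310 - 387} = \frac{2 \cdot 9 \left(4 + 9 - 6\right) - 1637}{923} = \left(18 \cdot 7 - 1637\right) \frac{1}{923} = \left(126 - 1637\right) \frac{1}{923} = \left(-1511\right) \frac{1}{923} = - \frac{1511}{923}$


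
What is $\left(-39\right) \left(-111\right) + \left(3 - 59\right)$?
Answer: $4273$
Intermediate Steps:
$\left(-39\right) \left(-111\right) + \left(3 - 59\right) = 4329 + \left(3 - 59\right) = 4329 - 56 = 4273$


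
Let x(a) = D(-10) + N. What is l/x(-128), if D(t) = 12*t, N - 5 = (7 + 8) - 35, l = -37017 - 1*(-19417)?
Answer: 3520/27 ≈ 130.37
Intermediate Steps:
l = -17600 (l = -37017 + 19417 = -17600)
N = -15 (N = 5 + ((7 + 8) - 35) = 5 + (15 - 35) = 5 - 20 = -15)
x(a) = -135 (x(a) = 12*(-10) - 15 = -120 - 15 = -135)
l/x(-128) = -17600/(-135) = -17600*(-1/135) = 3520/27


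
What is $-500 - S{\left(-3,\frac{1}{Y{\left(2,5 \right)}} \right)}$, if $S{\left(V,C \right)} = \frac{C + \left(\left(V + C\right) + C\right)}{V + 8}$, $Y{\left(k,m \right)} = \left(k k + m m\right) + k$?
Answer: $- \frac{15482}{31} \approx -499.42$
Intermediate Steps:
$Y{\left(k,m \right)} = k + k^{2} + m^{2}$ ($Y{\left(k,m \right)} = \left(k^{2} + m^{2}\right) + k = k + k^{2} + m^{2}$)
$S{\left(V,C \right)} = \frac{V + 3 C}{8 + V}$ ($S{\left(V,C \right)} = \frac{C + \left(\left(C + V\right) + C\right)}{8 + V} = \frac{C + \left(V + 2 C\right)}{8 + V} = \frac{V + 3 C}{8 + V}$)
$-500 - S{\left(-3,\frac{1}{Y{\left(2,5 \right)}} \right)} = -500 - \frac{-3 + \frac{3}{2 + 2^{2} + 5^{2}}}{8 - 3} = -500 - \frac{-3 + \frac{3}{2 + 4 + 25}}{5} = -500 - \frac{-3 + \frac{3}{31}}{5} = -500 - \frac{1}{5} \left(- \frac{90}{31}\right) = -500 - - \frac{18}{31} = -500 + \frac{18}{31} = - \frac{15482}{31}$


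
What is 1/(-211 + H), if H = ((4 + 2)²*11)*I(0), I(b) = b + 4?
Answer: 1/1373 ≈ 0.00072833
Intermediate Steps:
I(b) = 4 + b
H = 1584 (H = ((4 + 2)²*11)*(4 + 0) = (6²*11)*4 = (36*11)*4 = 396*4 = 1584)
1/(-211 + H) = 1/(-211 + 1584) = 1/1373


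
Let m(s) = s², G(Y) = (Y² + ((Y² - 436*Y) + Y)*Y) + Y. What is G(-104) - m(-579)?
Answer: -6154353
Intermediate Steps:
G(Y) = Y + Y² + Y*(Y² - 435*Y) (G(Y) = (Y² + (Y² - 435*Y)*Y) + Y = (Y² + Y*(Y² - 435*Y)) + Y = Y + Y² + Y*(Y² - 435*Y))
G(-104) - m(-579) = -104*(1 + (-104)² - 434*(-104)) - 1*(-579)² = -104*(1 + 10816 + 45136) - 1*335241 = -104*55953 - 335241 = -5819112 - 335241 = -6154353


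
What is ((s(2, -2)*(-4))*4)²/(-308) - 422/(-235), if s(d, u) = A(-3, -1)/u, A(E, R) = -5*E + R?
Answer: -100638/2585 ≈ -38.932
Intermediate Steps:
A(E, R) = R - 5*E
s(d, u) = 14/u (s(d, u) = (-1 - 5*(-3))/u = (-1 + 15)/u = 14/u)
((s(2, -2)*(-4))*4)²/(-308) - 422/(-235) = (((14/(-2))*(-4))*4)²/(-308) - 422/(-235) = (((14*(-½))*(-4))*4)²*(-1/308) - 422*(-1/235) = (-7*(-4)*4)²*(-1/308) + 422/235 = (28*4)²*(-1/308) + 422/235 = 112²*(-1/308) + 422/235 = 12544*(-1/308) + 422/235 = -448/11 + 422/235 = -100638/2585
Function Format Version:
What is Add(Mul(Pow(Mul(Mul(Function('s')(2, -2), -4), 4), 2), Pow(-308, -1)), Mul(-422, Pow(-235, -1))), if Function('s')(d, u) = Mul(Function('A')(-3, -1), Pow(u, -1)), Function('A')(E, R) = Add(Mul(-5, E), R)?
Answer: Rational(-100638, 2585) ≈ -38.932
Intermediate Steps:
Function('A')(E, R) = Add(R, Mul(-5, E))
Function('s')(d, u) = Mul(14, Pow(u, -1)) (Function('s')(d, u) = Mul(Add(-1, Mul(-5, -3)), Pow(u, -1)) = Mul(Add(-1, 15), Pow(u, -1)) = Mul(14, Pow(u, -1)))
Add(Mul(Pow(Mul(Mul(Function('s')(2, -2), -4), 4), 2), Pow(-308, -1)), Mul(-422, Pow(-235, -1))) = Add(Mul(Pow(Mul(Mul(Mul(14, Pow(-2, -1)), -4), 4), 2), Pow(-308, -1)), Mul(-422, Pow(-235, -1))) = Add(Mul(Pow(Mul(Mul(Mul(14, Rational(-1, 2)), -4), 4), 2), Rational(-1, 308)), Mul(-422, Rational(-1, 235))) = Add(Mul(Pow(Mul(Mul(-7, -4), 4), 2), Rational(-1, 308)), Rational(422, 235)) = Add(Mul(Pow(Mul(28, 4), 2), Rational(-1, 308)), Rational(422, 235)) = Add(Mul(Pow(112, 2), Rational(-1, 308)), Rational(422, 235)) = Add(Mul(12544, Rational(-1, 308)), Rational(422, 235)) = Add(Rational(-448, 11), Rational(422, 235)) = Rational(-100638, 2585)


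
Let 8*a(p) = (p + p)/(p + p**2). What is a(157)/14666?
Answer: 1/9268912 ≈ 1.0789e-7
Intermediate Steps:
a(p) = p/(4*(p + p**2)) (a(p) = ((p + p)/(p + p**2))/8 = ((2*p)/(p + p**2))/8 = (2*p/(p + p**2))/8 = p/(4*(p + p**2)))
a(157)/14666 = (1/(4*(1 + 157)))/14666 = ((1/4)/158)*(1/14666) = ((1/4)*(1/158))*(1/14666) = (1/632)*(1/14666) = 1/9268912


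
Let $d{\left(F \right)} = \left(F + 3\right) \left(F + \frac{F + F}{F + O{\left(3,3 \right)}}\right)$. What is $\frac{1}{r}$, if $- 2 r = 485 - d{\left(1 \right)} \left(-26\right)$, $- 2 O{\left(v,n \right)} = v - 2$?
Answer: $- \frac{2}{1005} \approx -0.0019901$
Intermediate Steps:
$O{\left(v,n \right)} = 1 - \frac{v}{2}$ ($O{\left(v,n \right)} = - \frac{v - 2}{2} = - \frac{-2 + v}{2} = 1 - \frac{v}{2}$)
$d{\left(F \right)} = \left(3 + F\right) \left(F + \frac{2 F}{- \frac{1}{2} + F}\right)$ ($d{\left(F \right)} = \left(F + 3\right) \left(F + \frac{F + F}{F + \left(1 - \frac{3}{2}\right)}\right) = \left(3 + F\right) \left(F + \frac{2 F}{F + \left(1 - \frac{3}{2}\right)}\right) = \left(3 + F\right) \left(F + \frac{2 F}{F - \frac{1}{2}}\right) = \left(3 + F\right) \left(F + \frac{2 F}{- \frac{1}{2} + F}\right)$)
$r = - \frac{1005}{2}$ ($r = - \frac{485 - 1 \frac{1}{-1 + 2 \cdot 1} \left(9 + 2 \cdot 1^{2} + 9 \cdot 1\right) \left(-26\right)}{2} = - \frac{485 - 1 \frac{1}{-1 + 2} \left(9 + 2 \cdot 1 + 9\right) \left(-26\right)}{2} = - \frac{485 - 1 \cdot 1^{-1} \left(9 + 2 + 9\right) \left(-26\right)}{2} = - \frac{485 - 1 \cdot 1 \cdot 20 \left(-26\right)}{2} = - \frac{485 - 20 \left(-26\right)}{2} = - \frac{485 - -520}{2} = - \frac{485 + 520}{2} = \left(- \frac{1}{2}\right) 1005 = - \frac{1005}{2} \approx -502.5$)
$\frac{1}{r} = \frac{1}{- \frac{1005}{2}} = - \frac{2}{1005}$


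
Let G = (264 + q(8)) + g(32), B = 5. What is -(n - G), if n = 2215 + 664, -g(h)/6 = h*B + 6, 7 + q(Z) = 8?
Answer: -3610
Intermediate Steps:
q(Z) = 1 (q(Z) = -7 + 8 = 1)
g(h) = -36 - 30*h (g(h) = -6*(h*5 + 6) = -6*(5*h + 6) = -6*(6 + 5*h) = -36 - 30*h)
G = -731 (G = (264 + 1) + (-36 - 30*32) = 265 + (-36 - 960) = 265 - 996 = -731)
n = 2879
-(n - G) = -(2879 - 1*(-731)) = -(2879 + 731) = -1*3610 = -3610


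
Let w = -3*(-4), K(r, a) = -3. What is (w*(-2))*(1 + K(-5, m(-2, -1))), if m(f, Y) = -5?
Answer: 48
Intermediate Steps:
w = 12
(w*(-2))*(1 + K(-5, m(-2, -1))) = (12*(-2))*(1 - 3) = -24*(-2) = 48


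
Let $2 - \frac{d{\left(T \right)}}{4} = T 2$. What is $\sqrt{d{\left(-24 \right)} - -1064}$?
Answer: $4 \sqrt{79} \approx 35.553$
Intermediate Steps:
$d{\left(T \right)} = 8 - 8 T$ ($d{\left(T \right)} = 8 - 4 T 2 = 8 - 4 \cdot 2 T = 8 - 8 T$)
$\sqrt{d{\left(-24 \right)} - -1064} = \sqrt{\left(8 - -192\right) - -1064} = \sqrt{\left(8 + 192\right) + 1064} = \sqrt{200 + 1064} = \sqrt{1264} = 4 \sqrt{79}$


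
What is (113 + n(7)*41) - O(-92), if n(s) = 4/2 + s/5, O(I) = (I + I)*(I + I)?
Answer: -168018/5 ≈ -33604.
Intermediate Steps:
O(I) = 4*I**2 (O(I) = (2*I)*(2*I) = 4*I**2)
n(s) = 2 + s/5 (n(s) = 4*(1/2) + s*(1/5) = 2 + s/5)
(113 + n(7)*41) - O(-92) = (113 + (2 + (1/5)*7)*41) - 4*(-92)**2 = (113 + (2 + 7/5)*41) - 4*8464 = (113 + (17/5)*41) - 1*33856 = (113 + 697/5) - 33856 = 1262/5 - 33856 = -168018/5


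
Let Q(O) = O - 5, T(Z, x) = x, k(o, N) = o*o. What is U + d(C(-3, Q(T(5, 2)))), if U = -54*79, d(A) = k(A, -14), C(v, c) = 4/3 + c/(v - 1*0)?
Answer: -38345/9 ≈ -4260.6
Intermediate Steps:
k(o, N) = o²
Q(O) = -5 + O
C(v, c) = 4/3 + c/v (C(v, c) = 4*(⅓) + c/(v + 0) = 4/3 + c/v)
d(A) = A²
U = -4266
U + d(C(-3, Q(T(5, 2)))) = -4266 + (4/3 + (-5 + 2)/(-3))² = -4266 + (4/3 - 3*(-⅓))² = -4266 + (4/3 + 1)² = -4266 + (7/3)² = -4266 + 49/9 = -38345/9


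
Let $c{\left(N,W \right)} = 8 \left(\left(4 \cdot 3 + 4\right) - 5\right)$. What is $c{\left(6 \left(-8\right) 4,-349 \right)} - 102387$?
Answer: $-102299$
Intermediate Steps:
$c{\left(N,W \right)} = 88$ ($c{\left(N,W \right)} = 8 \left(\left(12 + 4\right) - 5\right) = 8 \left(16 - 5\right) = 8 \cdot 11 = 88$)
$c{\left(6 \left(-8\right) 4,-349 \right)} - 102387 = 88 - 102387 = -102299$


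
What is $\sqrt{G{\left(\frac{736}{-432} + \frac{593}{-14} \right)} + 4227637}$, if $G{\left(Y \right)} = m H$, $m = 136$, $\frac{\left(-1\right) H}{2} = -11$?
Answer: $\sqrt{4230629} \approx 2056.8$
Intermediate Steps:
$H = 22$ ($H = \left(-2\right) \left(-11\right) = 22$)
$G{\left(Y \right)} = 2992$ ($G{\left(Y \right)} = 136 \cdot 22 = 2992$)
$\sqrt{G{\left(\frac{736}{-432} + \frac{593}{-14} \right)} + 4227637} = \sqrt{2992 + 4227637} = \sqrt{4230629}$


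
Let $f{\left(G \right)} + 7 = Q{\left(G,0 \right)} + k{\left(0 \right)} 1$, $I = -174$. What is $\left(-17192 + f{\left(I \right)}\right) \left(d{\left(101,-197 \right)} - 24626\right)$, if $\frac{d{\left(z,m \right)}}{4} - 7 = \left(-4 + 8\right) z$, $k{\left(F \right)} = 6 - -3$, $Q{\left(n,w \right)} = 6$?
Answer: $394922688$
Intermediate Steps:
$k{\left(F \right)} = 9$ ($k{\left(F \right)} = 6 + 3 = 9$)
$d{\left(z,m \right)} = 28 + 16 z$ ($d{\left(z,m \right)} = 28 + 4 \left(-4 + 8\right) z = 28 + 4 \cdot 4 z = 28 + 16 z$)
$f{\left(G \right)} = 8$ ($f{\left(G \right)} = -7 + \left(6 + 9 \cdot 1\right) = -7 + \left(6 + 9\right) = -7 + 15 = 8$)
$\left(-17192 + f{\left(I \right)}\right) \left(d{\left(101,-197 \right)} - 24626\right) = \left(-17192 + 8\right) \left(\left(28 + 16 \cdot 101\right) - 24626\right) = - 17184 \left(\left(28 + 1616\right) - 24626\right) = - 17184 \left(1644 - 24626\right) = \left(-17184\right) \left(-22982\right) = 394922688$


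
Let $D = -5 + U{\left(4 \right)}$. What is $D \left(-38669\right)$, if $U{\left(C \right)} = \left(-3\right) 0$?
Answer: $193345$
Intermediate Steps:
$U{\left(C \right)} = 0$
$D = -5$ ($D = -5 + 0 = -5$)
$D \left(-38669\right) = \left(-5\right) \left(-38669\right) = 193345$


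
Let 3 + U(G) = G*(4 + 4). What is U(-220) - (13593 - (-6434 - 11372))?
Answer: -33162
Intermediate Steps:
U(G) = -3 + 8*G (U(G) = -3 + G*(4 + 4) = -3 + G*8 = -3 + 8*G)
U(-220) - (13593 - (-6434 - 11372)) = (-3 + 8*(-220)) - (13593 - (-6434 - 11372)) = (-3 - 1760) - (13593 - 1*(-17806)) = -1763 - (13593 + 17806) = -1763 - 1*31399 = -1763 - 31399 = -33162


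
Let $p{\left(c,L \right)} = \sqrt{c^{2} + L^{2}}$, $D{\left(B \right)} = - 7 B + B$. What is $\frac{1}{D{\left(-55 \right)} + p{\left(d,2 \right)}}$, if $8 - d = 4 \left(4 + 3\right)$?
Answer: $\frac{165}{54248} - \frac{\sqrt{101}}{54248} \approx 0.0028563$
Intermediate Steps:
$d = -20$ ($d = 8 - 4 \left(4 + 3\right) = 8 - 4 \cdot 7 = 8 - 28 = -20$)
$D{\left(B \right)} = - 6 B$
$p{\left(c,L \right)} = \sqrt{L^{2} + c^{2}}$
$\frac{1}{D{\left(-55 \right)} + p{\left(d,2 \right)}} = \frac{1}{\left(-6\right) \left(-55\right) + \sqrt{2^{2} + \left(-20\right)^{2}}} = \frac{1}{330 + \sqrt{4 + 400}} = \frac{1}{330 + \sqrt{404}} = \frac{1}{330 + 2 \sqrt{101}}$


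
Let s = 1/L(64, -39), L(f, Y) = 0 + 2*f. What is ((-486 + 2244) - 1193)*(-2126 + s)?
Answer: -153751755/128 ≈ -1.2012e+6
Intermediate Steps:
L(f, Y) = 2*f
s = 1/128 (s = 1/(2*64) = 1/128 ≈ 0.0078125)
((-486 + 2244) - 1193)*(-2126 + s) = ((-486 + 2244) - 1193)*(-2126 + 1/128) = (1758 - 1193)*(-272127/128) = 565*(-272127/128) = -153751755/128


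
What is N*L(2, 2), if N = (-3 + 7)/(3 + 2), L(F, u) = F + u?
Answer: 16/5 ≈ 3.2000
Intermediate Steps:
N = 4/5 ≈ 0.80000
N*L(2, 2) = 4*(2 + 2)/5 = (4/5)*4 = 16/5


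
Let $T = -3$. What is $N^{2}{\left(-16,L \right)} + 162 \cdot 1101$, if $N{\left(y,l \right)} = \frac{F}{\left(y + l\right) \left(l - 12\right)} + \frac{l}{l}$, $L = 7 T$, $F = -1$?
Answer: $\frac{265910870842}{1490841} \approx 1.7836 \cdot 10^{5}$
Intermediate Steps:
$L = -21$ ($L = 7 \left(-3\right) = -21$)
$N{\left(y,l \right)} = 1 - \frac{1}{\left(-12 + l\right) \left(l + y\right)}$ ($N{\left(y,l \right)} = - \frac{1}{\left(y + l\right) \left(l - 12\right)} + \frac{l}{l} = - \frac{1}{\left(l + y\right) \left(-12 + l\right)} + 1 = - \frac{1}{\left(-12 + l\right) \left(l + y\right)} + 1 = 1 - \frac{1}{\left(-12 + l\right) \left(l + y\right)}$)
$N^{2}{\left(-16,L \right)} + 162 \cdot 1101 = \left(\frac{-1 + \left(-21\right)^{2} - -252 - -192 - -336}{\left(-21\right)^{2} - -252 - -192 - -336}\right)^{2} + 162 \cdot 1101 = \left(\frac{-1 + 441 + 252 + 192 + 336}{441 + 252 + 192 + 336}\right)^{2} + 178362 = \left(\frac{1}{1221} \cdot 1220\right)^{2} + 178362 = \left(\frac{1220}{1221}\right)^{2} + 178362 = \frac{1488400}{1490841} + 178362 = \frac{265910870842}{1490841}$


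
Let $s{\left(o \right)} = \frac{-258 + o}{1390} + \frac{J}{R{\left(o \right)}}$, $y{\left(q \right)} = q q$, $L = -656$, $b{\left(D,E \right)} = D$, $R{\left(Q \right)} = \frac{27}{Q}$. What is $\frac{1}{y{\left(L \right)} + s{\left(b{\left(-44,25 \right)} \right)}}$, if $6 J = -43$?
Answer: $\frac{56295}{24226410359} \approx 2.3237 \cdot 10^{-6}$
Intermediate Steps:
$J = - \frac{43}{6}$ ($J = \frac{1}{6} \left(-43\right) = - \frac{43}{6} \approx -7.1667$)
$y{\left(q \right)} = q^{2}$
$s{\left(o \right)} = - \frac{129}{695} - \frac{14902 o}{56295}$ ($s{\left(o \right)} = \frac{-258 + o}{1390} - \frac{43}{6 \frac{27}{o}} = \left(-258 + o\right) \frac{1}{1390} - \frac{43 \frac{o}{27}}{6} = \left(- \frac{129}{695} + \frac{o}{1390}\right) - \frac{43 o}{162} = - \frac{129}{695} - \frac{14902 o}{56295}$)
$\frac{1}{y{\left(L \right)} + s{\left(b{\left(-44,25 \right)} \right)}} = \frac{1}{\left(-656\right)^{2} - - \frac{645239}{56295}} = \frac{1}{430336 + \left(- \frac{129}{695} + \frac{655688}{56295}\right)} = \frac{1}{430336 + \frac{645239}{56295}} = \frac{1}{\frac{24226410359}{56295}} = \frac{56295}{24226410359}$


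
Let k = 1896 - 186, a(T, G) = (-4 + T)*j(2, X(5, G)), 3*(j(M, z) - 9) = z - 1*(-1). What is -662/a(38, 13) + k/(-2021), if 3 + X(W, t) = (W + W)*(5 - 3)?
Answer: -1105001/515355 ≈ -2.1442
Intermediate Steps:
X(W, t) = -3 + 4*W (X(W, t) = -3 + (W + W)*(5 - 3) = -3 + (2*W)*2 = -3 + 4*W)
j(M, z) = 28/3 + z/3 (j(M, z) = 9 + (z - 1*(-1))/3 = 9 + (z + 1)/3 = 9 + (1 + z)/3 = 9 + (⅓ + z/3) = 28/3 + z/3)
a(T, G) = -60 + 15*T (a(T, G) = (-4 + T)*(28/3 + (-3 + 4*5)/3) = (-4 + T)*(28/3 + (-3 + 20)/3) = (-4 + T)*(28/3 + (⅓)*17) = (-4 + T)*(28/3 + 17/3) = (-4 + T)*15 = -60 + 15*T)
k = 1710
-662/a(38, 13) + k/(-2021) = -662/(-60 + 15*38) + 1710/(-2021) = -662/(-60 + 570) + 1710*(-1/2021) = -662/510 - 1710/2021 = -662*1/510 - 1710/2021 = -331/255 - 1710/2021 = -1105001/515355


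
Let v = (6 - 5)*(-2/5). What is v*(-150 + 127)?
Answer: 46/5 ≈ 9.2000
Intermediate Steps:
v = -⅖ (v = 1*(-2*⅕) = 1*(-⅖) = -⅖ ≈ -0.40000)
v*(-150 + 127) = -2*(-150 + 127)/5 = -⅖*(-23) = 46/5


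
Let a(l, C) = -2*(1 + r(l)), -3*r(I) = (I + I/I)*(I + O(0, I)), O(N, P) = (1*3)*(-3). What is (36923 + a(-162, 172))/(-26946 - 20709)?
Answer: -3685/3177 ≈ -1.1599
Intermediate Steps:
O(N, P) = -9 (O(N, P) = 3*(-3) = -9)
r(I) = -(1 + I)*(-9 + I)/3 (r(I) = -(I + I/I)*(I - 9)/3 = -(I + 1)*(-9 + I)/3 = -(1 + I)*(-9 + I)/3)
a(l, C) = -8 - 16*l/3 + 2*l²/3 (a(l, C) = -2*(1 + (3 - l²/3 + 8*l/3)) = -2*(4 - l²/3 + 8*l/3) = -8 - 16*l/3 + 2*l²/3)
(36923 + a(-162, 172))/(-26946 - 20709) = (36923 + (-8 - 16/3*(-162) + (⅔)*(-162)²))/(-26946 - 20709) = (36923 + (-8 + 864 + (⅔)*26244))/(-47655) = (36923 + (-8 + 864 + 17496))*(-1/47655) = (36923 + 18352)*(-1/47655) = 55275*(-1/47655) = -3685/3177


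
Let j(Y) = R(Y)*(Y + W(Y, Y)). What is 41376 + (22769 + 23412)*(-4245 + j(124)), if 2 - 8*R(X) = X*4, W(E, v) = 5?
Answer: -2255453079/4 ≈ -5.6386e+8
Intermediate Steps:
R(X) = ¼ - X/2 (R(X) = ¼ - X*4/8 = ¼ - X/2)
j(Y) = (5 + Y)*(¼ - Y/2) (j(Y) = (¼ - Y/2)*(Y + 5) = (¼ - Y/2)*(5 + Y) = (5 + Y)*(¼ - Y/2))
41376 + (22769 + 23412)*(-4245 + j(124)) = 41376 + (22769 + 23412)*(-4245 - (-1 + 2*124)*(5 + 124)/4) = 41376 + 46181*(-4245 - ¼*(-1 + 248)*129) = 41376 + 46181*(-4245 - ¼*247*129) = 41376 + 46181*(-4245 - 31863/4) = 41376 + 46181*(-48843/4) = 41376 - 2255618583/4 = -2255453079/4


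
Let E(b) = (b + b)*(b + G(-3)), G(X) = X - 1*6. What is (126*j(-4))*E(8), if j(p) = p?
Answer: 8064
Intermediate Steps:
G(X) = -6 + X (G(X) = X - 6 = -6 + X)
E(b) = 2*b*(-9 + b) (E(b) = (b + b)*(b + (-6 - 3)) = (2*b)*(b - 9) = (2*b)*(-9 + b) = 2*b*(-9 + b))
(126*j(-4))*E(8) = (126*(-4))*(2*8*(-9 + 8)) = -1008*8*(-1) = -504*(-16) = 8064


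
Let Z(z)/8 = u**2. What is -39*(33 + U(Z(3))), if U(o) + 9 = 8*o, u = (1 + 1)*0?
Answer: -936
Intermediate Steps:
u = 0 (u = 2*0 = 0)
Z(z) = 0 (Z(z) = 8*0**2 = 8*0 = 0)
U(o) = -9 + 8*o
-39*(33 + U(Z(3))) = -39*(33 + (-9 + 8*0)) = -39*(33 + (-9 + 0)) = -39*(33 - 9) = -39*24 = -936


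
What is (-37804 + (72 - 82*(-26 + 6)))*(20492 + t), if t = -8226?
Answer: -442704472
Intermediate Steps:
(-37804 + (72 - 82*(-26 + 6)))*(20492 + t) = (-37804 + (72 - 82*(-26 + 6)))*(20492 - 8226) = (-37804 + (72 - 82*(-20)))*12266 = (-37804 + (72 + 1640))*12266 = (-37804 + 1712)*12266 = -36092*12266 = -442704472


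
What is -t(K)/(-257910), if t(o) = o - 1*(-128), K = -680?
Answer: -92/42985 ≈ -0.0021403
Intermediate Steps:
t(o) = 128 + o (t(o) = o + 128 = 128 + o)
-t(K)/(-257910) = -(128 - 680)/(-257910) = -1*(-552)*(-1/257910) = 552*(-1/257910) = -92/42985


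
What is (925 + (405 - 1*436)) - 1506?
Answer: -612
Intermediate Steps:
(925 + (405 - 1*436)) - 1506 = (925 + (405 - 436)) - 1506 = (925 - 31) - 1506 = 894 - 1506 = -612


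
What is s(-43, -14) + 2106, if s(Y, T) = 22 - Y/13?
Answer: 27707/13 ≈ 2131.3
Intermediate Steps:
s(Y, T) = 22 - Y/13
s(-43, -14) + 2106 = (22 - 1/13*(-43)) + 2106 = (22 + 43/13) + 2106 = 329/13 + 2106 = 27707/13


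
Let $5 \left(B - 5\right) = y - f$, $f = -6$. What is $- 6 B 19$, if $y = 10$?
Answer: $- \frac{4674}{5} \approx -934.8$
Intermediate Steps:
$B = \frac{41}{5}$ ($B = 5 + \frac{10 - -6}{5} = 5 + \frac{10 + 6}{5} = 5 + \frac{1}{5} \cdot 16 = 5 + \frac{16}{5} = \frac{41}{5} \approx 8.2$)
$- 6 B 19 = \left(-6\right) \frac{41}{5} \cdot 19 = \left(- \frac{246}{5}\right) 19 = - \frac{4674}{5}$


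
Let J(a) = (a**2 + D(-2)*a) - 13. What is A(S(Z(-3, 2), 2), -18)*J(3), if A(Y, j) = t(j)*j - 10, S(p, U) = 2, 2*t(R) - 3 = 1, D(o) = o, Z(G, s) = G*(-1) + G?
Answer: 460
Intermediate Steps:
Z(G, s) = 0 (Z(G, s) = -G + G = 0)
t(R) = 2 (t(R) = 3/2 + (1/2)*1 = 3/2 + 1/2 = 2)
J(a) = -13 + a**2 - 2*a (J(a) = (a**2 - 2*a) - 13 = -13 + a**2 - 2*a)
A(Y, j) = -10 + 2*j (A(Y, j) = 2*j - 10 = -10 + 2*j)
A(S(Z(-3, 2), 2), -18)*J(3) = (-10 + 2*(-18))*(-13 + 3**2 - 2*3) = (-10 - 36)*(-13 + 9 - 6) = -46*(-10) = 460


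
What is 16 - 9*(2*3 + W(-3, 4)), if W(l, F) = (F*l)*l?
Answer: -362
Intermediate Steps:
W(l, F) = F*l²
16 - 9*(2*3 + W(-3, 4)) = 16 - 9*(2*3 + 4*(-3)²) = 16 - 9*(6 + 4*9) = 16 - 9*(6 + 36) = 16 - 9*42 = 16 - 378 = -362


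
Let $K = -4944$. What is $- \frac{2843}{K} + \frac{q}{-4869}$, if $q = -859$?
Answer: $\frac{6029821}{8024112} \approx 0.75146$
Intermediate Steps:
$- \frac{2843}{K} + \frac{q}{-4869} = - \frac{2843}{-4944} - \frac{859}{-4869} = \left(-2843\right) \left(- \frac{1}{4944}\right) - - \frac{859}{4869} = \frac{2843}{4944} + \frac{859}{4869} = \frac{6029821}{8024112}$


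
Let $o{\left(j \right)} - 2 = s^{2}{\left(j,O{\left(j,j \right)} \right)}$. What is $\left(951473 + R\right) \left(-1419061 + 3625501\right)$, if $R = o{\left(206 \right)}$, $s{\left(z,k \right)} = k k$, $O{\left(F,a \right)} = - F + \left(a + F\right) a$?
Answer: $113377869306632978126214840$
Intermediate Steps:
$O{\left(F,a \right)} = - F + a \left(F + a\right)$ ($O{\left(F,a \right)} = - F + \left(F + a\right) a = - F + a \left(F + a\right)$)
$s{\left(z,k \right)} = k^{2}$
$o{\left(j \right)} = 2 + \left(- j + 2 j^{2}\right)^{4}$ ($o{\left(j \right)} = 2 + \left(\left(j^{2} - j + j j\right)^{2}\right)^{2} = 2 + \left(\left(j^{2} - j + j^{2}\right)^{2}\right)^{2} = 2 + \left(\left(- j + 2 j^{2}\right)^{2}\right)^{2} = 2 + \left(- j + 2 j^{2}\right)^{4}$)
$R = 51384977296745381138$ ($R = 2 + 206^{4} \left(-1 + 2 \cdot 206\right)^{4} = 2 + 1800814096 \left(-1 + 412\right)^{4} = 2 + 1800814096 \cdot 411^{4} = 2 + 1800814096 \cdot 28534304241 = 2 + 51384977296745381136 = 51384977296745381138$)
$\left(951473 + R\right) \left(-1419061 + 3625501\right) = \left(951473 + 51384977296745381138\right) \left(-1419061 + 3625501\right) = 51384977296746332611 \cdot 2206440 = 113377869306632978126214840$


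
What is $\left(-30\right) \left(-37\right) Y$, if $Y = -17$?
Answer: $-18870$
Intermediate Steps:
$\left(-30\right) \left(-37\right) Y = \left(-30\right) \left(-37\right) \left(-17\right) = 1110 \left(-17\right) = -18870$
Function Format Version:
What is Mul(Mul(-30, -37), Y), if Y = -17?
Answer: -18870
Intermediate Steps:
Mul(Mul(-30, -37), Y) = Mul(Mul(-30, -37), -17) = Mul(1110, -17) = -18870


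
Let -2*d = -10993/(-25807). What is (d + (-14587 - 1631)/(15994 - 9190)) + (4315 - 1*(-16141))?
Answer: 99761945596/4877523 ≈ 20453.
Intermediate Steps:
d = -10993/51614 (d = -(-10993)/(2*(-25807)) = -(-10993)*(-1)/(2*25807) = -½*10993/25807 = -10993/51614 ≈ -0.21298)
(d + (-14587 - 1631)/(15994 - 9190)) + (4315 - 1*(-16141)) = (-10993/51614 + (-14587 - 1631)/(15994 - 9190)) + (4315 - 1*(-16141)) = (-10993/51614 - 16218/6804) + (4315 + 16141) = (-10993/51614 - 16218*1/6804) + 20456 = (-10993/51614 - 901/378) + 20456 = -12664892/4877523 + 20456 = 99761945596/4877523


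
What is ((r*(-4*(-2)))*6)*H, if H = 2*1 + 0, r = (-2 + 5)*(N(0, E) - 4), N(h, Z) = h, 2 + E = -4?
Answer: -1152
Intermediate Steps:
E = -6 (E = -2 - 4 = -6)
r = -12 (r = (-2 + 5)*(0 - 4) = 3*(-4) = -12)
H = 2 (H = 2 + 0 = 2)
((r*(-4*(-2)))*6)*H = (-(-48)*(-2)*6)*2 = (-12*8*6)*2 = -96*6*2 = -576*2 = -1152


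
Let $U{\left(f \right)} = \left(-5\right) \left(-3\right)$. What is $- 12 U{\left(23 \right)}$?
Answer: $-180$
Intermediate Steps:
$U{\left(f \right)} = 15$
$- 12 U{\left(23 \right)} = \left(-12\right) 15 = -180$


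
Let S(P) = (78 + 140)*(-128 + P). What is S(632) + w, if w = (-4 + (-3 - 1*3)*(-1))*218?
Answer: 110308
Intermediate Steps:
S(P) = -27904 + 218*P (S(P) = 218*(-128 + P) = -27904 + 218*P)
w = 436 (w = (-4 + (-3 - 3)*(-1))*218 = (-4 - 6*(-1))*218 = (-4 + 6)*218 = 2*218 = 436)
S(632) + w = (-27904 + 218*632) + 436 = (-27904 + 137776) + 436 = 109872 + 436 = 110308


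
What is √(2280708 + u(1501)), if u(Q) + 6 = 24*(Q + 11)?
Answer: 13*√13710 ≈ 1522.2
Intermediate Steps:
u(Q) = 258 + 24*Q (u(Q) = -6 + 24*(Q + 11) = -6 + 24*(11 + Q) = -6 + (264 + 24*Q) = 258 + 24*Q)
√(2280708 + u(1501)) = √(2280708 + (258 + 24*1501)) = √(2280708 + (258 + 36024)) = √(2280708 + 36282) = √2316990 = 13*√13710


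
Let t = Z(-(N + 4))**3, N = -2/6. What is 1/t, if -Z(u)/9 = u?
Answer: 1/35937 ≈ 2.7826e-5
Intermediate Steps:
N = -1/3 (N = -2*1/6 = -1/3 ≈ -0.33333)
Z(u) = -9*u
t = 35937 (t = (-(-9)*(-1/3 + 4))**3 = (-(-9)*11/3)**3 = (-9*(-11/3))**3 = 33**3 = 35937)
1/t = 1/35937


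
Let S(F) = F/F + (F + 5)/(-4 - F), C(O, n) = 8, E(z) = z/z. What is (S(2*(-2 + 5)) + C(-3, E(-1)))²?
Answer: 6241/100 ≈ 62.410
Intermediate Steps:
E(z) = 1
S(F) = 1 + (5 + F)/(-4 - F)
(S(2*(-2 + 5)) + C(-3, E(-1)))² = (-1/(4 + 2*(-2 + 5)) + 8)² = (-1/(4 + 2*3) + 8)² = (-1/(4 + 6) + 8)² = (-1/10 + 8)² = (-1*⅒ + 8)² = (-⅒ + 8)² = (79/10)² = 6241/100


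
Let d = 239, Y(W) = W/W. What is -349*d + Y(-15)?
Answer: -83410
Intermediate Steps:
Y(W) = 1
-349*d + Y(-15) = -349*239 + 1 = -83411 + 1 = -83410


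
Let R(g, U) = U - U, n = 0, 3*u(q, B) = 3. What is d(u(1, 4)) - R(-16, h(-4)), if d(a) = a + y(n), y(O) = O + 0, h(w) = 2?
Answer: 1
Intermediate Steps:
u(q, B) = 1 (u(q, B) = (⅓)*3 = 1)
y(O) = O
d(a) = a (d(a) = a + 0 = a)
R(g, U) = 0
d(u(1, 4)) - R(-16, h(-4)) = 1 - 1*0 = 1 + 0 = 1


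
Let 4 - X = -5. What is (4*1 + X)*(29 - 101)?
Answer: -936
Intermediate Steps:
X = 9 (X = 4 - 1*(-5) = 4 + 5 = 9)
(4*1 + X)*(29 - 101) = (4*1 + 9)*(29 - 101) = (4 + 9)*(-72) = 13*(-72) = -936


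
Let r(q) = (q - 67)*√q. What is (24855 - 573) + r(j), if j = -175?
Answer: 24282 - 1210*I*√7 ≈ 24282.0 - 3201.4*I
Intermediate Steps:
r(q) = √q*(-67 + q) (r(q) = (-67 + q)*√q = √q*(-67 + q))
(24855 - 573) + r(j) = (24855 - 573) + √(-175)*(-67 - 175) = 24282 + (5*I*√7)*(-242) = 24282 - 1210*I*√7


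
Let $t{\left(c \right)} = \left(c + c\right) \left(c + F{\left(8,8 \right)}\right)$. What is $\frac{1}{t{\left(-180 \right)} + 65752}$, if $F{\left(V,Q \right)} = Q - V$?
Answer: $\frac{1}{130552} \approx 7.6598 \cdot 10^{-6}$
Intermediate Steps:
$t{\left(c \right)} = 2 c^{2}$ ($t{\left(c \right)} = \left(c + c\right) \left(c + \left(8 - 8\right)\right) = 2 c \left(c + \left(8 - 8\right)\right) = 2 c \left(c + 0\right) = 2 c c = 2 c^{2}$)
$\frac{1}{t{\left(-180 \right)} + 65752} = \frac{1}{2 \left(-180\right)^{2} + 65752} = \frac{1}{2 \cdot 32400 + 65752} = \frac{1}{64800 + 65752} = \frac{1}{130552}$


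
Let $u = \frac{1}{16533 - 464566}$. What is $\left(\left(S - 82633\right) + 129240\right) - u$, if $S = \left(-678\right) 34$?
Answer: $\frac{10553417316}{448033} \approx 23555.0$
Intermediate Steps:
$S = -23052$
$u = - \frac{1}{448033}$ ($u = \frac{1}{-448033} = - \frac{1}{448033} \approx -2.232 \cdot 10^{-6}$)
$\left(\left(S - 82633\right) + 129240\right) - u = \left(\left(-23052 - 82633\right) + 129240\right) - - \frac{1}{448033} = \left(-105685 + 129240\right) + \frac{1}{448033} = 23555 + \frac{1}{448033} = \frac{10553417316}{448033}$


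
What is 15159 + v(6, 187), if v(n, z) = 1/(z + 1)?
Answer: 2849893/188 ≈ 15159.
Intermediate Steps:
v(n, z) = 1/(1 + z)
15159 + v(6, 187) = 15159 + 1/(1 + 187) = 15159 + 1/188 = 2849893/188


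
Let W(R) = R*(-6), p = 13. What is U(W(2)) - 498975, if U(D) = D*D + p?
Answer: -498818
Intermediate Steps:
W(R) = -6*R
U(D) = 13 + D² (U(D) = D*D + 13 = D² + 13 = 13 + D²)
U(W(2)) - 498975 = (13 + (-6*2)²) - 498975 = (13 + (-12)²) - 498975 = (13 + 144) - 498975 = 157 - 498975 = -498818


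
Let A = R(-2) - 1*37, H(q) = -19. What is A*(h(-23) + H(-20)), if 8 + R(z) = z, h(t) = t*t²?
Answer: 572742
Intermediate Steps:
h(t) = t³
R(z) = -8 + z
A = -47 (A = (-8 - 2) - 1*37 = -10 - 37 = -47)
A*(h(-23) + H(-20)) = -47*((-23)³ - 19) = -47*(-12167 - 19) = -47*(-12186) = 572742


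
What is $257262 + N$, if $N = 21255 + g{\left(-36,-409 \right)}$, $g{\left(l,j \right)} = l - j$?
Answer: $278890$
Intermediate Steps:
$N = 21628$ ($N = 21255 - -373 = 21255 + \left(-36 + 409\right) = 21255 + 373 = 21628$)
$257262 + N = 257262 + 21628 = 278890$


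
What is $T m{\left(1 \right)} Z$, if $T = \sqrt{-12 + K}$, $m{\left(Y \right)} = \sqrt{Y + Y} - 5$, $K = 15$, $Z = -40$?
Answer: $40 \sqrt{3} \left(5 - \sqrt{2}\right) \approx 248.43$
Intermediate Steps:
$m{\left(Y \right)} = -5 + \sqrt{2} \sqrt{Y}$ ($m{\left(Y \right)} = \sqrt{2 Y} - 5 = \sqrt{2} \sqrt{Y} - 5 = -5 + \sqrt{2} \sqrt{Y}$)
$T = \sqrt{3}$ ($T = \sqrt{-12 + 15} = \sqrt{3} \approx 1.732$)
$T m{\left(1 \right)} Z = \sqrt{3} \left(-5 + \sqrt{2} \sqrt{1}\right) \left(-40\right) = \sqrt{3} \left(-5 + \sqrt{2} \cdot 1\right) \left(-40\right) = \sqrt{3} \left(-5 + \sqrt{2}\right) \left(-40\right) = - 40 \sqrt{3} \left(-5 + \sqrt{2}\right)$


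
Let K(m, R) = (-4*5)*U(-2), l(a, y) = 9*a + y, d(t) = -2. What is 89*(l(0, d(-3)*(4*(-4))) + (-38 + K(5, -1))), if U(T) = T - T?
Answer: -534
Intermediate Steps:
l(a, y) = y + 9*a
U(T) = 0
K(m, R) = 0 (K(m, R) = -4*5*0 = -20*0 = 0)
89*(l(0, d(-3)*(4*(-4))) + (-38 + K(5, -1))) = 89*((-8*(-4) + 9*0) + (-38 + 0)) = 89*((-2*(-16) + 0) - 38) = 89*((32 + 0) - 38) = 89*(32 - 38) = 89*(-6) = -534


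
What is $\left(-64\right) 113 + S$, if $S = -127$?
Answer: $-7359$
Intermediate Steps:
$\left(-64\right) 113 + S = \left(-64\right) 113 - 127 = -7232 - 127 = -7359$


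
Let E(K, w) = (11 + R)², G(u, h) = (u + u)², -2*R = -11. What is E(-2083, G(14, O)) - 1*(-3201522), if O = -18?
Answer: 12807177/4 ≈ 3.2018e+6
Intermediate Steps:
R = 11/2 (R = -½*(-11) = 11/2 ≈ 5.5000)
G(u, h) = 4*u² (G(u, h) = (2*u)² = 4*u²)
E(K, w) = 1089/4 (E(K, w) = (11 + 11/2)² = (33/2)² = 1089/4)
E(-2083, G(14, O)) - 1*(-3201522) = 1089/4 - 1*(-3201522) = 1089/4 + 3201522 = 12807177/4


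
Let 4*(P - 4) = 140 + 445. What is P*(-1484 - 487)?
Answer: -1184571/4 ≈ -2.9614e+5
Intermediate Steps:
P = 601/4 (P = 4 + (140 + 445)/4 = 4 + (1/4)*585 = 4 + 585/4 = 601/4 ≈ 150.25)
P*(-1484 - 487) = 601*(-1484 - 487)/4 = (601/4)*(-1971) = -1184571/4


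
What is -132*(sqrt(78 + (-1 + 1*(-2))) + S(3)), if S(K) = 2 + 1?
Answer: -396 - 660*sqrt(3) ≈ -1539.2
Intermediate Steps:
S(K) = 3
-132*(sqrt(78 + (-1 + 1*(-2))) + S(3)) = -132*(sqrt(78 + (-1 + 1*(-2))) + 3) = -132*(sqrt(78 + (-1 - 2)) + 3) = -132*(sqrt(78 - 3) + 3) = -132*(sqrt(75) + 3) = -132*(5*sqrt(3) + 3) = -132*(3 + 5*sqrt(3)) = -396 - 660*sqrt(3)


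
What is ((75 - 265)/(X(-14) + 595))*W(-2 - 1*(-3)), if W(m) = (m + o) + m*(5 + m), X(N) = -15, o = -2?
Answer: -95/58 ≈ -1.6379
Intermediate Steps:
W(m) = -2 + m + m*(5 + m) (W(m) = (m - 2) + m*(5 + m) = (-2 + m) + m*(5 + m) = -2 + m + m*(5 + m))
((75 - 265)/(X(-14) + 595))*W(-2 - 1*(-3)) = ((75 - 265)/(-15 + 595))*(-2 + (-2 - 1*(-3))**2 + 6*(-2 - 1*(-3))) = (-190/580)*(-2 + (-2 + 3)**2 + 6*(-2 + 3)) = (-190*1/580)*(-2 + 1**2 + 6*1) = -19*(-2 + 1 + 6)/58 = -19/58*5 = -95/58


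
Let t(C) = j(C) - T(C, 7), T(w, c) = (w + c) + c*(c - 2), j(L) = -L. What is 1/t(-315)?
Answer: 1/588 ≈ 0.0017007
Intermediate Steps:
T(w, c) = c + w + c*(-2 + c) (T(w, c) = (c + w) + c*(-2 + c) = c + w + c*(-2 + c))
t(C) = -42 - 2*C (t(C) = -C - (C + 7² - 1*7) = -C - (C + 49 - 7) = -C - (42 + C) = -C + (-42 - C) = -42 - 2*C)
1/t(-315) = 1/(-42 - 2*(-315)) = 1/(-42 + 630) = 1/588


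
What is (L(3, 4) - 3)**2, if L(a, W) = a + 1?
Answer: 1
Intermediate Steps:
L(a, W) = 1 + a
(L(3, 4) - 3)**2 = ((1 + 3) - 3)**2 = (4 - 3)**2 = 1**2 = 1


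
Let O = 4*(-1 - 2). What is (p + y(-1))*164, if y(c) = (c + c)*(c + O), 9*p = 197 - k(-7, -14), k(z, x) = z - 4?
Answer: 72488/9 ≈ 8054.2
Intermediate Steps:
k(z, x) = -4 + z
p = 208/9 (p = (197 - (-4 - 7))/9 = (197 - 1*(-11))/9 = (197 + 11)/9 = (⅑)*208 = 208/9 ≈ 23.111)
O = -12 (O = 4*(-3) = -12)
y(c) = 2*c*(-12 + c) (y(c) = (c + c)*(c - 12) = (2*c)*(-12 + c) = 2*c*(-12 + c))
(p + y(-1))*164 = (208/9 + 2*(-1)*(-12 - 1))*164 = (208/9 + 2*(-1)*(-13))*164 = (208/9 + 26)*164 = (442/9)*164 = 72488/9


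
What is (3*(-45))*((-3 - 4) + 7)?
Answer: 0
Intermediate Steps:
(3*(-45))*((-3 - 4) + 7) = -135*(-7 + 7) = -135*0 = 0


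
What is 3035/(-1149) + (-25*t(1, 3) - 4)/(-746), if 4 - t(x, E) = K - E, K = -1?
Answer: -1014857/428577 ≈ -2.3680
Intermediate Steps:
t(x, E) = 5 + E (t(x, E) = 4 - (-1 - E) = 4 + (1 + E) = 5 + E)
3035/(-1149) + (-25*t(1, 3) - 4)/(-746) = 3035/(-1149) + (-25*(5 + 3) - 4)/(-746) = 3035*(-1/1149) + (-25*8 - 4)*(-1/746) = -3035/1149 + (-200 - 4)*(-1/746) = -3035/1149 - 204*(-1/746) = -3035/1149 + 102/373 = -1014857/428577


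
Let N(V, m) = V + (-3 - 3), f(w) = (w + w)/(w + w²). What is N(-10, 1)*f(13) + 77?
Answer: 523/7 ≈ 74.714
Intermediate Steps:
f(w) = 2*w/(w + w²) (f(w) = (2*w)/(w + w²) = 2*w/(w + w²))
N(V, m) = -6 + V (N(V, m) = V - 6 = -6 + V)
N(-10, 1)*f(13) + 77 = (-6 - 10)*(2/(1 + 13)) + 77 = -32/14 + 77 = -16*⅐ + 77 = -16/7 + 77 = 523/7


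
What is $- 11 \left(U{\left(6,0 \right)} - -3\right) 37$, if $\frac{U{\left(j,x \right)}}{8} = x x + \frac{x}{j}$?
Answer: $-1221$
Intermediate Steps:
$U{\left(j,x \right)} = 8 x^{2} + \frac{8 x}{j}$ ($U{\left(j,x \right)} = 8 \left(x x + \frac{x}{j}\right) = 8 \left(x^{2} + \frac{x}{j}\right) = 8 x^{2} + \frac{8 x}{j}$)
$- 11 \left(U{\left(6,0 \right)} - -3\right) 37 = - 11 \left(8 \cdot 0 \cdot \frac{1}{6} \left(1 + 6 \cdot 0\right) - -3\right) 37 = - 11 \left(8 \cdot 0 \cdot \frac{1}{6} \left(1 + 0\right) + 3\right) 37 = - 11 \left(8 \cdot 0 \cdot \frac{1}{6} \cdot 1 + 3\right) 37 = - 11 \left(0 + 3\right) 37 = \left(-11\right) 3 \cdot 37 = \left(-33\right) 37 = -1221$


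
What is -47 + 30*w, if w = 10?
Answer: 253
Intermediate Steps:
-47 + 30*w = -47 + 30*10 = -47 + 300 = 253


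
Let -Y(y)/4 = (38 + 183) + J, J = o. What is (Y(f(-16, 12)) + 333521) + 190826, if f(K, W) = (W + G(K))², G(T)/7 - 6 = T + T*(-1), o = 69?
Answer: 523187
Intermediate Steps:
J = 69
G(T) = 42 (G(T) = 42 + 7*(T + T*(-1)) = 42 + 7*(T - T) = 42 + 7*0 = 42 + 0 = 42)
f(K, W) = (42 + W)² (f(K, W) = (W + 42)² = (42 + W)²)
Y(y) = -1160 (Y(y) = -4*((38 + 183) + 69) = -4*(221 + 69) = -4*290 = -1160)
(Y(f(-16, 12)) + 333521) + 190826 = (-1160 + 333521) + 190826 = 332361 + 190826 = 523187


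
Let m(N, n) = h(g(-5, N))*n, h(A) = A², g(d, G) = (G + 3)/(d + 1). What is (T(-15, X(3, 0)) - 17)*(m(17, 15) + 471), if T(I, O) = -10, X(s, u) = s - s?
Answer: -22842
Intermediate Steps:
X(s, u) = 0
g(d, G) = (3 + G)/(1 + d)
m(N, n) = n*(-¾ - N/4)² (m(N, n) = ((3 + N)/(1 - 5))²*n = ((3 + N)/(-4))²*n = (-(3 + N)/4)²*n = (-¾ - N/4)²*n = n*(-¾ - N/4)²)
(T(-15, X(3, 0)) - 17)*(m(17, 15) + 471) = (-10 - 17)*((1/16)*15*(3 + 17)² + 471) = -27*((1/16)*15*20² + 471) = -27*((1/16)*15*400 + 471) = -27*(375 + 471) = -27*846 = -22842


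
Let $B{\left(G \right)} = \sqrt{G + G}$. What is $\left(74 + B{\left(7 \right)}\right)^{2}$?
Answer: $\left(74 + \sqrt{14}\right)^{2} \approx 6043.8$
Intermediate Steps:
$B{\left(G \right)} = \sqrt{2} \sqrt{G}$ ($B{\left(G \right)} = \sqrt{2 G} = \sqrt{2} \sqrt{G}$)
$\left(74 + B{\left(7 \right)}\right)^{2} = \left(74 + \sqrt{2} \sqrt{7}\right)^{2} = \left(74 + \sqrt{14}\right)^{2}$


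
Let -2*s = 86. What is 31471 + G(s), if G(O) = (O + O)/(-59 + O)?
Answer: 1605064/51 ≈ 31472.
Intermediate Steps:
s = -43 (s = -½*86 = -43)
G(O) = 2*O/(-59 + O) (G(O) = (2*O)/(-59 + O) = 2*O/(-59 + O))
31471 + G(s) = 31471 + 2*(-43)/(-59 - 43) = 31471 + 2*(-43)/(-102) = 31471 + 2*(-43)*(-1/102) = 31471 + 43/51 = 1605064/51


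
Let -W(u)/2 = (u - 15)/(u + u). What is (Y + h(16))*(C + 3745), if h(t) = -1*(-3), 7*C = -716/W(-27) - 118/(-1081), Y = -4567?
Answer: -131607968876/7567 ≈ -1.7392e+7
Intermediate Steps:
W(u) = -(-15 + u)/u (W(u) = -2*(u - 15)/(u + u) = -2*(-15 + u)/(2*u) = -2*(-15 + u)*1/(2*u) = -(-15 + u)/u)
C = 3483808/52969 (C = (-716*(-27/(15 - 1*(-27))) - 118/(-1081))/7 = (-716*(-27/(15 + 27)) - 118*(-1/1081))/7 = (-716/((-1/27*42)) + 118/1081)/7 = (-716/(-14/9) + 118/1081)/7 = (-716*(-9/14) + 118/1081)/7 = (3222/7 + 118/1081)/7 = (⅐)*(3483808/7567) = 3483808/52969 ≈ 65.771)
h(t) = 3
(Y + h(16))*(C + 3745) = (-4567 + 3)*(3483808/52969 + 3745) = -4564*201852713/52969 = -131607968876/7567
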